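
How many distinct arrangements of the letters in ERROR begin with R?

12

Fix R in the first position and arrange the remaining 4 letters.
Those 4 letters have R appearing twice, giving (4)!/(2!) = 12.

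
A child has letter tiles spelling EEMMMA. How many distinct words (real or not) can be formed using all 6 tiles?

Letter multiplicities in EEMMMA: A×1, E×2, M×3.
Dividing 6! = 720 by 3!·2! = 12 for the repeated letters gives 60.

60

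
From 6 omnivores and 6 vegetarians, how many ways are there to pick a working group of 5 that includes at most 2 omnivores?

396

Split by how many omnivores are chosen (0 through 2).
Sum: C(6,0)·C(6,5) + C(6,1)·C(6,4) + C(6,2)·C(6,3) = 6 + 90 + 300 = 396.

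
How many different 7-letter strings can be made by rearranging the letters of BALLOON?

The 7 letters of BALLOON have repeats: L appearing twice and O appearing twice.
So there are 7! / (2!·2!) = 1260 distinguishable arrangements.

1260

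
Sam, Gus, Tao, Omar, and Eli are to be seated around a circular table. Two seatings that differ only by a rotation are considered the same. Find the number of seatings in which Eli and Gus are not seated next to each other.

All circular seatings of 5 people number (4)! = 24.
Seatings with Eli beside Gus: treat them as a block with 2 internal orders, giving 2 × (3)! = 12.
Subtracting, 24 − 12 = 12.

12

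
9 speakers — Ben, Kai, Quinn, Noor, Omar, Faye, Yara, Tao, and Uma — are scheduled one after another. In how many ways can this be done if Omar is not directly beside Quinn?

There are 9! = 362880 arrangements in all. If Omar and Quinn are adjacent, merging them into one block gives 2·(8)! = 80640 arrangements.
Complementary counting: 362880 − 80640 = 282240.

282240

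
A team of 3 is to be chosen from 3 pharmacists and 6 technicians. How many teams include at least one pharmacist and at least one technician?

63

Total 3-person selections from all 9: C(9,3) = 84.
Selections missing a whole group: no pharmacists → C(6,3) = 20; no technicians → C(3,3) = 1.
Both groups omitted at once is impossible, so 84 − 21 = 63.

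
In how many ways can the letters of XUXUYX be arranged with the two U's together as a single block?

Treat the 2 copies of U as a single block. The multiset to arrange is then {UU, X, X, X, Y}, 5 items in all.
That gives (5)!/(3!) = 20 arrangements.

20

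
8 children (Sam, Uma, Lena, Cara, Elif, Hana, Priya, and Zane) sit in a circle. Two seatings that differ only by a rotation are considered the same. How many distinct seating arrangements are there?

Around a circle, 8 distinct people have 8!/8 = (7)! = 5040 rotationally distinct seatings.

5040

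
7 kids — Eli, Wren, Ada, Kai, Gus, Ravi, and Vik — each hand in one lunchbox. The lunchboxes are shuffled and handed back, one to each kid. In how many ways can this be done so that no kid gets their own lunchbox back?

1854

Let Aᵢ be the assignments in which kid i gets their own lunchbox. We want the size of the complement of A₁∪…∪A_7.
By inclusion–exclusion this is Σ_{j=0}^{7} (−1)^j C(7,j)·(7−j)!.
Computing: 5040 − 5040 + 2520 − 840 + 210 − 42 + 7 − 1 = 1854.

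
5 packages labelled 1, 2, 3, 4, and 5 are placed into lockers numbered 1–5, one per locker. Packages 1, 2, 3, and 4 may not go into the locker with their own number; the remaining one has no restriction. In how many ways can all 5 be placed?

Let Aᵢ (for 1 ≤ i ≤ 4) be the placements that put package i in its forbidden locker. Any j of these fix j positions, leaving (5−j)! ways to fill the rest, and there are C(4,j) ways to pick which j.
By inclusion–exclusion, the number of valid placements is Σ_{j=0}^{4} (−1)^j C(4,j)·(5−j)!.
Computing: 120 − 96 + 36 − 8 + 1 = 53.

53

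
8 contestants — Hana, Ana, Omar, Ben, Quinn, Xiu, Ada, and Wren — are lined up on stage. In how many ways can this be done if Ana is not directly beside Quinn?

30240

Of the 8! = 40320 arrangements, those with Ana and Quinn adjacent number 2 × 7! = 10080 (treat the pair as a block with 2 internal orders).
Complementary counting: 40320 − 10080 = 30240.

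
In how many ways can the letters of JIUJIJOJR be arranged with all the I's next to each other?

1680

Treat the 2 copies of I as a single block. The multiset to arrange is then {II, J, J, J, J, O, R, U}, 8 items in all.
That gives (8)!/(4!) = 1680 arrangements.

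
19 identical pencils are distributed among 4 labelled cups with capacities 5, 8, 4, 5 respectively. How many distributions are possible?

20

Without the upper bounds there are C(22,3) = 1540 ways to split 19 among 4 cups.
Subtract solutions that violate a single cap (substitute x_i' = x_i − (cap_i+1)): x_1 ≥ 6 gives C(16,3) = 560; x_2 ≥ 9 gives C(13,3) = 286; x_3 ≥ 5 gives C(17,3) = 680; x_4 ≥ 6 gives C(16,3) = 560. Together 2086.
Add back pairs where two caps are both exceeded: 35 + 165 + 120 + 56 + 35 + 165 = 576.
Subtract triples: 0 + 0 + 10 + 0 = 10.
By inclusion–exclusion the count is 1540 − 2086 + 576 − 10 = 20.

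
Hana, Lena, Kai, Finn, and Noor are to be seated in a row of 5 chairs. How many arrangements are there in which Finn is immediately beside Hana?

Glue Finn and Hana into one block (2 internal orders), leaving 4 units to arrange in a row.
So the count is 2·(4)! = 48.

48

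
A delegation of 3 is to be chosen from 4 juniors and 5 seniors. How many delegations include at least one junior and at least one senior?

Total 3-person selections from all 9: C(9,3) = 84.
Selections missing a whole group: no juniors → C(5,3) = 10; no seniors → C(4,3) = 4.
Both groups omitted at once is impossible, so 84 − 14 = 70.

70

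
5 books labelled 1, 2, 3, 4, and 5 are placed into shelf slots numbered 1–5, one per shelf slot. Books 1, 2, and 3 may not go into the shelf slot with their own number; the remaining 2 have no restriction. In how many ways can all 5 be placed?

64

Let Aᵢ (for i ∈ {1, 2, 3}) be the placements that put book i in its forbidden shelf slot. Any j of these fix j positions, leaving (5−j)! ways to fill the rest, and there are C(3,j) ways to pick which j.
By inclusion–exclusion, the number of valid placements is Σ_{j=0}^{3} (−1)^j C(3,j)·(5−j)!.
Computing: 120 − 72 + 18 − 2 = 64.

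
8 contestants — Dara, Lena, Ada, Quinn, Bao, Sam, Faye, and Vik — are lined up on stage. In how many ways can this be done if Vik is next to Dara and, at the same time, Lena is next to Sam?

2880

Treat {Vik,Dara} as one block (2 orders) and {Lena,Sam} as another (2 orders).
That leaves 6 units to arrange: 2 × 2 × 6! = 4 × 720 = 2880.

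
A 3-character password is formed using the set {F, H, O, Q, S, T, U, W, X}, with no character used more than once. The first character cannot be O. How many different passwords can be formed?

The first character has 9−1 = 8 choices (anything except O).
The remaining 2 characters are filled from the other 8 symbols without repetition: 8 × 7 = 56.
Total: 8 × 56 = 448.

448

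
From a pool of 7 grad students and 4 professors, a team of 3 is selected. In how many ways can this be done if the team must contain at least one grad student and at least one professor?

126

With no constraint there are C(11,3) = 165 possible selections.
Subtract selections that omit an entire group: no grad students → C(4,3) = 4; no professors → C(7,3) = 35.
Both groups omitted at once is impossible, so 165 − 39 = 126.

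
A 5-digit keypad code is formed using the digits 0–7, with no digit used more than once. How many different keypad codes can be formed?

Choose and order 5 of the 8 symbols: the first digit has 8 options, the next 7, and so on down to 4.
That product is 8 × 7 × 6 × 5 × 4 = 6720.

6720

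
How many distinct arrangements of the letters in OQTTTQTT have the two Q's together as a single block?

42

Treat the 2 copies of Q as a single block. The multiset to arrange is then {QQ, O, T, T, T, T, T}, 7 items in all.
That gives (7)!/(5!) = 42 arrangements.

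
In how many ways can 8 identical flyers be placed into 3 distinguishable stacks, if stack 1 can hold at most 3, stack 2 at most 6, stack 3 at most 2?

Ignoring the caps, the number of non-negative solutions to x_1+…+x_3 = 8 is C(10,2) = 45.
Subtract solutions that violate a single cap (substitute x_i' = x_i − (cap_i+1)): x_1 ≥ 4 gives C(6,2) = 15; x_2 ≥ 7 gives C(3,2) = 3; x_3 ≥ 3 gives C(7,2) = 21. Together 39.
Add back pairs where two caps are both exceeded: 0 + 3 + 0 = 3.
By inclusion–exclusion the count is 45 − 39 + 3 = 9.

9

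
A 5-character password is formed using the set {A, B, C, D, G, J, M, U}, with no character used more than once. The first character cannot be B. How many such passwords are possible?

5880

The first character has 8−1 = 7 choices (anything except B).
The remaining 4 characters are filled from the other 7 symbols without repetition: 7 × 6 × 5 × 4 = 840.
Total: 7 × 840 = 5880.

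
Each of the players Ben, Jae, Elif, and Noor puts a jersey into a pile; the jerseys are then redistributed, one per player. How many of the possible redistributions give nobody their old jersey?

This is the derangement count D_4: permutations of 4 items with no fixed point.
By inclusion–exclusion this is Σ_{j=0}^{4} (−1)^j C(4,j)·(4−j)!.
Computing: 24 − 24 + 12 − 4 + 1 = 9.

9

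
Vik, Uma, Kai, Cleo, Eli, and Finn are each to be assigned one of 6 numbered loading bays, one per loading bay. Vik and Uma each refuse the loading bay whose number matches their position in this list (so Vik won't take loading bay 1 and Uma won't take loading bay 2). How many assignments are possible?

504

Let Aᵢ (for i ∈ {1, 2}) be the placements that put person i in their forbidden loading bay. Any j of these fix j positions, leaving (6−j)! ways to fill the rest, and there are C(2,j) ways to pick which j.
By inclusion–exclusion, the number of valid placements is Σ_{j=0}^{2} (−1)^j C(2,j)·(6−j)!.
Computing: 720 − 240 + 24 = 504.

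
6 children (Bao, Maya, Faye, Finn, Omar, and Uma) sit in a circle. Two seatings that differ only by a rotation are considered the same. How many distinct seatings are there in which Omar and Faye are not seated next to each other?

72

All circular seatings of 6 people number (5)! = 120.
Seatings with Omar beside Faye: treat them as a block with 2 internal orders, giving 2 × (4)! = 48.
Subtracting, 120 − 48 = 72.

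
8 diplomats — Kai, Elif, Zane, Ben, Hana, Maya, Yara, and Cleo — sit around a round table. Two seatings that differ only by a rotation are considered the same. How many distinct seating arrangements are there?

Seat Kai anywhere (absorbing the rotational symmetry), then permute the other 7: (7)! = 5040.

5040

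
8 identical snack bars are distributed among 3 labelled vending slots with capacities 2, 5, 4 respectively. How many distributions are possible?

9

Ignoring the caps, the number of non-negative solutions to x_1+…+x_3 = 8 is C(10,2) = 45.
Subtract solutions that violate a single cap (substitute x_i' = x_i − (cap_i+1)): x_1 ≥ 3 gives C(7,2) = 21; x_2 ≥ 6 gives C(4,2) = 6; x_3 ≥ 5 gives C(5,2) = 10. Together 37.
Add back pairs where two caps are both exceeded: 0 + 1 + 0 = 1.
By inclusion–exclusion the count is 45 − 37 + 1 = 9.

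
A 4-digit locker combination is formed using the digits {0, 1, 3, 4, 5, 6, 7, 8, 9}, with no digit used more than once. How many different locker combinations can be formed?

This is a permutation of 4 out of 9: P(9,4) = 9!/5!.
9 × 8 × 7 × 6 = 3024.

3024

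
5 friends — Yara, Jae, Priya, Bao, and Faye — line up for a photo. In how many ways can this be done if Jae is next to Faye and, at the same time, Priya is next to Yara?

Treat {Jae,Faye} as one block (2 orders) and {Priya,Yara} as another (2 orders).
That leaves 3 units to arrange: 2 × 2 × 3! = 4 × 6 = 24.

24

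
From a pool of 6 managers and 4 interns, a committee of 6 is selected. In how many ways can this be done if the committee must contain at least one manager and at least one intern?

Total 6-person selections from all 10: C(10,6) = 210.
Selections missing a whole group: no managers → C(4,6) = 0; no interns → C(6,6) = 1.
Both groups omitted at once is impossible, so 210 − 1 = 209.

209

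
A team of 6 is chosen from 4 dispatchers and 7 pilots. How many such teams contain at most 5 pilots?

455

Split by how many pilots are chosen (0 through 5).
Sum: C(7,0)·C(4,6) + C(7,1)·C(4,5) + C(7,2)·C(4,4) + C(7,3)·C(4,3) + C(7,4)·C(4,2) + C(7,5)·C(4,1) = 0 + 0 + 21 + 140 + 210 + 84 = 455.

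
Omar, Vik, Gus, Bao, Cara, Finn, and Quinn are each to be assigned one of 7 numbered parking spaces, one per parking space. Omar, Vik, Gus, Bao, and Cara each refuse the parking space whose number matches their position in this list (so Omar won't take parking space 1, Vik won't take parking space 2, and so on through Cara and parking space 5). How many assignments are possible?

2428

Let Aᵢ (for 1 ≤ i ≤ 5) be the placements that put person i in their forbidden parking space. Any j of these fix j positions, leaving (7−j)! ways to fill the rest, and there are C(5,j) ways to pick which j.
By inclusion–exclusion, the number of valid placements is Σ_{j=0}^{5} (−1)^j C(5,j)·(7−j)!.
Computing: 5040 − 3600 + 1200 − 240 + 30 − 2 = 2428.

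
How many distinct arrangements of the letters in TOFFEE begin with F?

60

With the first slot taken by F, it remains to arrange the other 5 letters (TOFEE).
Those 5 letters have E appearing twice, giving (5)!/(2!) = 60.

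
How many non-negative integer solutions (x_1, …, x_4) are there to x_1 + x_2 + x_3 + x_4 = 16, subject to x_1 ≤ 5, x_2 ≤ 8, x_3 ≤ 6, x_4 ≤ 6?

179

Ignoring the caps, the number of non-negative solutions to x_1+…+x_4 = 16 is C(19,3) = 969.
Subtract solutions that violate a single cap (substitute x_i' = x_i − (cap_i+1)): x_1 ≥ 6 gives C(13,3) = 286; x_2 ≥ 9 gives C(10,3) = 120; x_3 ≥ 7 gives C(12,3) = 220; x_4 ≥ 7 gives C(12,3) = 220. Together 846.
Add back pairs where two caps are both exceeded: 4 + 20 + 20 + 1 + 1 + 10 = 56.
By inclusion–exclusion the count is 969 − 846 + 56 = 179.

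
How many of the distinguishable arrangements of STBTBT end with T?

Fix T in the last position and arrange the remaining 5 letters.
Those 5 letters have B appearing twice and T appearing twice, giving (5)!/(2!·2!) = 30.

30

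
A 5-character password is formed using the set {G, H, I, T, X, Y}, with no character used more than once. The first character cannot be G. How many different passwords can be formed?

600

The first character has 6−1 = 5 choices (anything except G).
The remaining 4 characters are filled from the other 5 symbols without repetition: 5 × 4 × 3 × 2 = 120.
Total: 5 × 120 = 600.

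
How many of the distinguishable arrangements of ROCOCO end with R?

With the last slot taken by R, it remains to arrange the other 5 letters (OCOCO).
Those 5 letters have C appearing twice and O appearing 3 times, giving (5)!/(3!·2!) = 10.

10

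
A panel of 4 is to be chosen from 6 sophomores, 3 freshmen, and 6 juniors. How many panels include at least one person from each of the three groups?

Total 4-person selections from all 15: C(15,4) = 1365.
Subtract selections that omit an entire group: no sophomores → C(9,4) = 126; no freshmen → C(12,4) = 495; no juniors → C(9,4) = 126.
Add back selections omitting two groups (i.e. drawn from a single group): C(6,4) + C(3,4) + C(6,4) = 30.
By inclusion–exclusion: 1365 − 747 + 30 = 648.

648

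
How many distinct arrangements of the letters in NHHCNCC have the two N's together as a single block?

Treat the 2 copies of N as a single block. The multiset to arrange is then {NN, C, C, C, H, H}, 6 items in all.
That gives (6)!/(3!·2!) = 60 arrangements.

60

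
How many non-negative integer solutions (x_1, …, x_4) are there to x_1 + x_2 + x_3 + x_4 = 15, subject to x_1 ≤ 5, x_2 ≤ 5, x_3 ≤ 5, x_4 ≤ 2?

Without the upper bounds there are C(18,3) = 816 ways to split 15 among 4 variables.
Subtract solutions that violate a single cap (substitute x_i' = x_i − (cap_i+1)): x_1 ≥ 6 gives C(12,3) = 220; x_2 ≥ 6 gives C(12,3) = 220; x_3 ≥ 6 gives C(12,3) = 220; x_4 ≥ 3 gives C(15,3) = 455. Together 1115.
Add back pairs where two caps are both exceeded: 20 + 20 + 84 + 20 + 84 + 84 = 312.
Subtract triples: 0 + 1 + 1 + 1 = 3.
By inclusion–exclusion the count is 816 − 1115 + 312 − 3 = 10.

10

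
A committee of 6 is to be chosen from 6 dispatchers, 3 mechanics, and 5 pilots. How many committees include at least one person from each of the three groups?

2430

Unrestricted: C(14,6) = 3003 ways to pick any 6 of the 14.
Subtract selections that omit an entire group: no dispatchers → C(8,6) = 28; no mechanics → C(11,6) = 462; no pilots → C(9,6) = 84.
Add back selections omitting two groups (i.e. drawn from a single group): C(6,6) + C(3,6) + C(5,6) = 1.
By inclusion–exclusion: 3003 − 574 + 1 = 2430.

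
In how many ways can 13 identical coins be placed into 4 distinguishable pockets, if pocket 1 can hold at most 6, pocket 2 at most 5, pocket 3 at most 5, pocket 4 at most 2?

By stars and bars, unrestricted non-negative solutions to x_1+…+x_4 = 13 number C(13+3,3) = 560.
Subtract solutions that violate a single cap (substitute x_i' = x_i − (cap_i+1)): x_1 ≥ 7 gives C(9,3) = 84; x_2 ≥ 6 gives C(10,3) = 120; x_3 ≥ 6 gives C(10,3) = 120; x_4 ≥ 3 gives C(13,3) = 286. Together 610.
Add back pairs where two caps are both exceeded: 1 + 1 + 20 + 4 + 35 + 35 = 96.
By inclusion–exclusion the count is 560 − 610 + 96 = 46.

46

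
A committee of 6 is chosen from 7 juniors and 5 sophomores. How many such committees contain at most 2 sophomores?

462

Split by how many sophomores are chosen (0 through 2).
Sum: C(5,0)·C(7,6) + C(5,1)·C(7,5) + C(5,2)·C(7,4) = 7 + 105 + 350 = 462.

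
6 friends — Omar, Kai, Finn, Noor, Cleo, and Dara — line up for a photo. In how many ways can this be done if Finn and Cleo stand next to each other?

Place the 4 others and the Finn-Cleo pair as 5 objects in a line; the pair has 2 internal arrangements.
So the count is 2·(5)! = 240.

240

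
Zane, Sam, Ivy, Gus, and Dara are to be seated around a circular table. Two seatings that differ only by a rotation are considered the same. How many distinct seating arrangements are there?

24

Around a circle, 5 distinct people have 5!/5 = (4)! = 24 rotationally distinct seatings.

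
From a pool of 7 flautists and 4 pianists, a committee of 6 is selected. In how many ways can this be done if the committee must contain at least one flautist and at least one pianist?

Unrestricted: C(11,6) = 462 ways to pick any 6 of the 11.
Selections missing a whole group: no flautists → C(4,6) = 0; no pianists → C(7,6) = 7.
Both groups omitted at once is impossible, so 462 − 7 = 455.

455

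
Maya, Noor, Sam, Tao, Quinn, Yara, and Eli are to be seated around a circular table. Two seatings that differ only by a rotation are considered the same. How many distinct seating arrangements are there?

Seat Maya anywhere (absorbing the rotational symmetry), then permute the other 6: (6)! = 720.

720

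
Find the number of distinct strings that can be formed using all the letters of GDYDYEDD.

840

The 8 letters of GDYDYEDD have repeats: D appearing 4 times and Y appearing twice.
The number of distinct arrangements is 8!/(4!·2!) = 40320/48 = 840.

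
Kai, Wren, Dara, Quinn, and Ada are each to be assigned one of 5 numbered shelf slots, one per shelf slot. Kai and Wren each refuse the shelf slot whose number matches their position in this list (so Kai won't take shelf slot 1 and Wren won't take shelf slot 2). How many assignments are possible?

78

Let Aᵢ (for i ∈ {1, 2}) be the placements that put person i in their forbidden shelf slot. Any j of these fix j positions, leaving (5−j)! ways to fill the rest, and there are C(2,j) ways to pick which j.
By inclusion–exclusion, the number of valid placements is Σ_{j=0}^{2} (−1)^j C(2,j)·(5−j)!.
Computing: 120 − 48 + 6 = 78.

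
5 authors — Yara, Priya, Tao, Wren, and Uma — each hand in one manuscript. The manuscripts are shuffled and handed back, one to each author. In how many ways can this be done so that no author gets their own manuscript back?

This is the derangement count D_5: permutations of 5 items with no fixed point.
By inclusion–exclusion this is Σ_{j=0}^{5} (−1)^j C(5,j)·(5−j)!.
Computing: 120 − 120 + 60 − 20 + 5 − 1 = 44.

44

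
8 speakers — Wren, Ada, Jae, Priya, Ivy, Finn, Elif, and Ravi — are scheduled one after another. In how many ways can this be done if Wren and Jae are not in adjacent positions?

30240

Of the 8! = 40320 arrangements, those with Wren and Jae adjacent number 2 × 7! = 10080 (treat the pair as a block with 2 internal orders).
Complementary counting: 40320 − 10080 = 30240.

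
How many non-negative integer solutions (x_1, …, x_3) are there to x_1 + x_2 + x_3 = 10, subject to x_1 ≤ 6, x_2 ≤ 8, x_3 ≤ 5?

Ignoring the caps, the number of non-negative solutions to x_1+…+x_3 = 10 is C(12,2) = 66.
Subtract solutions that violate a single cap (substitute x_i' = x_i − (cap_i+1)): x_1 ≥ 7 gives C(5,2) = 10; x_2 ≥ 9 gives C(3,2) = 3; x_3 ≥ 6 gives C(6,2) = 15. Together 28.
No two caps can be exceeded simultaneously, so the pair terms are all 0.
By inclusion–exclusion the count is 66 − 28 + 0 = 38.

38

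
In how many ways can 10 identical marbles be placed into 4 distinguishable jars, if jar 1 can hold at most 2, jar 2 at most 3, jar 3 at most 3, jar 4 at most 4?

10

Without the upper bounds there are C(13,3) = 286 ways to split 10 among 4 jars.
Subtract solutions that violate a single cap (substitute x_i' = x_i − (cap_i+1)): x_1 ≥ 3 gives C(10,3) = 120; x_2 ≥ 4 gives C(9,3) = 84; x_3 ≥ 4 gives C(9,3) = 84; x_4 ≥ 5 gives C(8,3) = 56. Together 344.
Add back pairs where two caps are both exceeded: 20 + 20 + 10 + 10 + 4 + 4 = 68.
By inclusion–exclusion the count is 286 − 344 + 68 = 10.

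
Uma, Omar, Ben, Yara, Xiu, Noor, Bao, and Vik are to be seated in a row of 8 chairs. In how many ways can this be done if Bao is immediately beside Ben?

10080

Treat {Bao, Ben} as a single unit. There are 7 units to order, and the pair itself can be ordered 2 ways.
So the count is 2·(7)! = 10080.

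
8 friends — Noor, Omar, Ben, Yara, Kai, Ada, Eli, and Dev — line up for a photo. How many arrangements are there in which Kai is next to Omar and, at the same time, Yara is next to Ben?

2880

Treat {Kai,Omar} as one block (2 orders) and {Yara,Ben} as another (2 orders).
That leaves 6 units to arrange: 2 × 2 × 6! = 4 × 720 = 2880.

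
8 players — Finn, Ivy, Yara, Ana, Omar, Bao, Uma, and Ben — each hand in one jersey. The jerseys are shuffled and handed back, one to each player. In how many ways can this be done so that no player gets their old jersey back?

14833

Count assignments avoiding every fixed point. For any j of the 8 players fixed to their old jersey, the other 8−j can be arranged in (8−j)! ways.
By inclusion–exclusion this is Σ_{j=0}^{8} (−1)^j C(8,j)·(8−j)!.
Computing: 40320 − 40320 + 20160 − 6720 + 1680 − 336 + 56 − 8 + 1 = 14833.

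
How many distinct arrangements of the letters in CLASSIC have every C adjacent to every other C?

360

Treat the 2 copies of C as a single block. The multiset to arrange is then {CC, A, I, L, S, S}, 6 items in all.
That gives (6)!/(2!) = 360 arrangements.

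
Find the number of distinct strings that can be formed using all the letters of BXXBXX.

15

BXXBXX has 6 letters with B appearing twice and X appearing 4 times.
So there are 6! / (4!·2!) = 15 distinguishable arrangements.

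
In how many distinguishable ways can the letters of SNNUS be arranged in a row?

30

SNNUS has 5 letters with N appearing twice and S appearing twice.
Dividing 5! = 120 by 2!·2! = 4 for the repeated letters gives 30.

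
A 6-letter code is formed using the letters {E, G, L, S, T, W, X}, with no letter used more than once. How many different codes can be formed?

5040

This is a permutation of 6 out of 7: P(7,6) = 7!/1!.
That product is 7 × 6 × 5 × 4 × 3 × 2 = 5040.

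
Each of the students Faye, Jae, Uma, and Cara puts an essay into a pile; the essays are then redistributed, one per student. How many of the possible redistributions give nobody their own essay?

9

Let Aᵢ be the assignments in which student i gets their own essay. We want the size of the complement of A₁∪…∪A_4.
By inclusion–exclusion this is Σ_{j=0}^{4} (−1)^j C(4,j)·(4−j)!.
Computing: 24 − 24 + 12 − 4 + 1 = 9.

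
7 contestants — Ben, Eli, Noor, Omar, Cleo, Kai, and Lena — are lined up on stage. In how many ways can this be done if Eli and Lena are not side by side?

3600

There are 7! = 5040 arrangements in all. If Eli and Lena are adjacent, merging them into one block gives 2·(6)! = 1440 arrangements.
So 5040 − 1440 = 3600 arrangements keep them apart.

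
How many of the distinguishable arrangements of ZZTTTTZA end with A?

With the last slot taken by A, it remains to arrange the other 7 letters (ZZTTTTZ).
Those 7 letters have T appearing 4 times and Z appearing 3 times, giving (7)!/(4!·3!) = 35.

35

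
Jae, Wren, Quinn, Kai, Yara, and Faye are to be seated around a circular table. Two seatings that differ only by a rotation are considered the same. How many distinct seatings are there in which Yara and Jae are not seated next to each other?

Without the restriction there are (5)! = 120 seatings.
Seatings with Yara beside Jae: treat them as a block with 2 internal orders, giving 2 × (4)! = 48.
Subtracting, 120 − 48 = 72.

72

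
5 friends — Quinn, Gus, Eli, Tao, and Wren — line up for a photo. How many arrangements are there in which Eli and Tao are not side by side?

Of the 5! = 120 arrangements, those with Eli and Tao adjacent number 2 × 4! = 48 (treat the pair as a block with 2 internal orders).
Complementary counting: 120 − 48 = 72.

72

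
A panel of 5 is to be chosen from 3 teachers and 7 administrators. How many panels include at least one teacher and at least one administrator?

231

With no constraint there are C(10,5) = 252 possible selections.
Subtract selections that omit an entire group: no teachers → C(7,5) = 21; no administrators → C(3,5) = 0.
Both groups omitted at once is impossible, so 252 − 21 = 231.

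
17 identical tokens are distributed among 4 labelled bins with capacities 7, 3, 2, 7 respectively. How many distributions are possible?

10

Without the upper bounds there are C(20,3) = 1140 ways to split 17 among 4 bins.
Subtract solutions that violate a single cap (substitute x_i' = x_i − (cap_i+1)): x_1 ≥ 8 gives C(12,3) = 220; x_2 ≥ 4 gives C(16,3) = 560; x_3 ≥ 3 gives C(17,3) = 680; x_4 ≥ 8 gives C(12,3) = 220. Together 1680.
Add back pairs where two caps are both exceeded: 56 + 84 + 4 + 286 + 56 + 84 = 570.
Subtract triples: 10 + 0 + 0 + 10 = 20.
By inclusion–exclusion the count is 1140 − 1680 + 570 − 20 = 10.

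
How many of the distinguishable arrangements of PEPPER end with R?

10

Fix R in the last position and arrange the remaining 5 letters.
Those 5 letters have E appearing twice and P appearing 3 times, giving (5)!/(3!·2!) = 10.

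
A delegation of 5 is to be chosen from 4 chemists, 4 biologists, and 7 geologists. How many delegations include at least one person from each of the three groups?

2044

Total 5-person selections from all 15: C(15,5) = 3003.
Subtract selections that omit an entire group: no chemists → C(11,5) = 462; no biologists → C(11,5) = 462; no geologists → C(8,5) = 56.
Add back selections omitting two groups (i.e. drawn from a single group): C(4,5) + C(4,5) + C(7,5) = 21.
By inclusion–exclusion: 3003 − 980 + 21 = 2044.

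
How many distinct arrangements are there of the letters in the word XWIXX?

XWIXX has 5 letters with X appearing 3 times.
The number of distinct arrangements is 5!/(3!) = 120/6 = 20.

20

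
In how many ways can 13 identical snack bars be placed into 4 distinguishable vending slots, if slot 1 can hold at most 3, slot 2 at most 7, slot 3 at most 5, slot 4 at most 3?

48

Without the upper bounds there are C(16,3) = 560 ways to split 13 among 4 vending slots.
Subtract solutions that violate a single cap (substitute x_i' = x_i − (cap_i+1)): x_1 ≥ 4 gives C(12,3) = 220; x_2 ≥ 8 gives C(8,3) = 56; x_3 ≥ 6 gives C(10,3) = 120; x_4 ≥ 4 gives C(12,3) = 220. Together 616.
Add back pairs where two caps are both exceeded: 4 + 20 + 56 + 0 + 4 + 20 = 104.
By inclusion–exclusion the count is 560 − 616 + 104 = 48.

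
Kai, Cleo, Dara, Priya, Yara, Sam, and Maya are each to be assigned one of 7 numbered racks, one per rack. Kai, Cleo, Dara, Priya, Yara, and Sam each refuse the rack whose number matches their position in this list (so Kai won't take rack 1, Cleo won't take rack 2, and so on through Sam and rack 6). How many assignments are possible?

2119

Let Aᵢ (for 1 ≤ i ≤ 6) be the placements that put person i in their forbidden rack. Any j of these fix j positions, leaving (7−j)! ways to fill the rest, and there are C(6,j) ways to pick which j.
By inclusion–exclusion, the number of valid placements is Σ_{j=0}^{6} (−1)^j C(6,j)·(7−j)!.
Computing: 5040 − 4320 + 1800 − 480 + 90 − 12 + 1 = 2119.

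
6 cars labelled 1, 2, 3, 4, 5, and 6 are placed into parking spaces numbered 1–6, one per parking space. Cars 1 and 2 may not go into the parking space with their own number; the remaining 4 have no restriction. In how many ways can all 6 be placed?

Let Aᵢ (for i ∈ {1, 2}) be the placements that put car i in its forbidden parking space. Any j of these fix j positions, leaving (6−j)! ways to fill the rest, and there are C(2,j) ways to pick which j.
By inclusion–exclusion, the number of valid placements is Σ_{j=0}^{2} (−1)^j C(2,j)·(6−j)!.
Computing: 720 − 240 + 24 = 504.

504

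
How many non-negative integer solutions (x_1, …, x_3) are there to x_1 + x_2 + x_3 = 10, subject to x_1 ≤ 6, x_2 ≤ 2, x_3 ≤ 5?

Ignoring the caps, the number of non-negative solutions to x_1+…+x_3 = 10 is C(12,2) = 66.
Subtract solutions that violate a single cap (substitute x_i' = x_i − (cap_i+1)): x_1 ≥ 7 gives C(5,2) = 10; x_2 ≥ 3 gives C(9,2) = 36; x_3 ≥ 6 gives C(6,2) = 15. Together 61.
Add back pairs where two caps are both exceeded: 1 + 0 + 3 = 4.
By inclusion–exclusion the count is 66 − 61 + 4 = 9.

9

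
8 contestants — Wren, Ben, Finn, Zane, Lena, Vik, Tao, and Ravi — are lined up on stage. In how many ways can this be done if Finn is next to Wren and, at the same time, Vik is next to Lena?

Treat {Finn,Wren} as one block (2 orders) and {Vik,Lena} as another (2 orders).
That leaves 6 units to arrange: 2 × 2 × 6! = 4 × 720 = 2880.

2880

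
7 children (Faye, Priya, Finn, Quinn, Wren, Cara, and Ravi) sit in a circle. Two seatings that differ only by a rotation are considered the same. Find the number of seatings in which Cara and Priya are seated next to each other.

Treat {Cara, Priya} as one unit (2 internal orders) and seat the resulting 6 units around the table: (5)! circular arrangements.
So 2 × (5)! = 2 × 120 = 240.

240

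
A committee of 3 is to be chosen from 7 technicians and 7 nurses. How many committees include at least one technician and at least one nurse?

With no constraint there are C(14,3) = 364 possible selections.
Selections missing a whole group: no technicians → C(7,3) = 35; no nurses → C(7,3) = 35.
Both groups omitted at once is impossible, so 364 − 70 = 294.

294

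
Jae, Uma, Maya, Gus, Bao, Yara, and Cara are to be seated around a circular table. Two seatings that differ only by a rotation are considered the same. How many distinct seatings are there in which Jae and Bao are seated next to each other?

Treat {Jae, Bao} as one unit (2 internal orders) and seat the resulting 6 units around the table: (5)! circular arrangements.
So 2 × (5)! = 2 × 120 = 240.

240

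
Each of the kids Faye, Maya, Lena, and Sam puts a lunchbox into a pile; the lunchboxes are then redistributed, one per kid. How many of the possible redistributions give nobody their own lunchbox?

9

Count assignments avoiding every fixed point. For any j of the 4 kids fixed to their own lunchbox, the other 4−j can be arranged in (4−j)! ways.
By inclusion–exclusion this is Σ_{j=0}^{4} (−1)^j C(4,j)·(4−j)!.
Computing: 24 − 24 + 12 − 4 + 1 = 9.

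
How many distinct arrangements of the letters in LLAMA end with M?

Fix M in the last position and arrange the remaining 4 letters.
Those 4 letters have A appearing twice and L appearing twice, giving (4)!/(2!·2!) = 6.

6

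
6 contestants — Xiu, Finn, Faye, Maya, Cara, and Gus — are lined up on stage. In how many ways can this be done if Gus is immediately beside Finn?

Glue Gus and Finn into one block (2 internal orders), leaving 5 units to arrange in a row.
That gives 2 × 5! = 2 × 120 = 240.

240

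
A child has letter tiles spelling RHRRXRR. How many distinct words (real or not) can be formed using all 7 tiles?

Letter multiplicities in RHRRXRR: H×1, R×5, X×1.
So there are 7! / (5!) = 42 distinguishable arrangements.

42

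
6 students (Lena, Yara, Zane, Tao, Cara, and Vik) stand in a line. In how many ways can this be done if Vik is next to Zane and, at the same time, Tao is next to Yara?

96

Treat {Vik,Zane} as one block (2 orders) and {Tao,Yara} as another (2 orders).
That leaves 4 units to arrange: 2 × 2 × 4! = 4 × 24 = 96.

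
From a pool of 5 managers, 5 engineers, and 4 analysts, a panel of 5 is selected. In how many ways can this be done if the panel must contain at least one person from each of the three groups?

With no constraint there are C(14,5) = 2002 possible selections.
Subtract selections that omit an entire group: no managers → C(9,5) = 126; no engineers → C(9,5) = 126; no analysts → C(10,5) = 252.
Add back selections omitting two groups (i.e. drawn from a single group): C(5,5) + C(5,5) + C(4,5) = 2.
By inclusion–exclusion: 2002 − 504 + 2 = 1500.

1500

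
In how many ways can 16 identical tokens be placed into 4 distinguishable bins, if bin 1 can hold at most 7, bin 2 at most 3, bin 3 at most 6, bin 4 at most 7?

Ignoring the caps, the number of non-negative solutions to x_1+…+x_4 = 16 is C(19,3) = 969.
Subtract solutions that violate a single cap (substitute x_i' = x_i − (cap_i+1)): x_1 ≥ 8 gives C(11,3) = 165; x_2 ≥ 4 gives C(15,3) = 455; x_3 ≥ 7 gives C(12,3) = 220; x_4 ≥ 8 gives C(11,3) = 165. Together 1005.
Add back pairs where two caps are both exceeded: 35 + 4 + 1 + 56 + 35 + 4 = 135.
By inclusion–exclusion the count is 969 − 1005 + 135 = 99.

99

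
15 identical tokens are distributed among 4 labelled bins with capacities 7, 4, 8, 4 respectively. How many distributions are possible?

Ignoring the caps, the number of non-negative solutions to x_1+…+x_4 = 15 is C(18,3) = 816.
Subtract solutions that violate a single cap (substitute x_i' = x_i − (cap_i+1)): x_1 ≥ 8 gives C(10,3) = 120; x_2 ≥ 5 gives C(13,3) = 286; x_3 ≥ 9 gives C(9,3) = 84; x_4 ≥ 5 gives C(13,3) = 286. Together 776.
Add back pairs where two caps are both exceeded: 10 + 0 + 10 + 4 + 56 + 4 = 84.
By inclusion–exclusion the count is 816 − 776 + 84 = 124.

124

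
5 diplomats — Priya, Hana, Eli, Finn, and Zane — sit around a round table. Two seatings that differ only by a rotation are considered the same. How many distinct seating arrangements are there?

24

Around a circle, 5 distinct people have 5!/5 = (4)! = 24 rotationally distinct seatings.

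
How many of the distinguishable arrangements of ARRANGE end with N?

Fix N in the last position and arrange the remaining 6 letters.
Those 6 letters have A appearing twice and R appearing twice, giving (6)!/(2!·2!) = 180.

180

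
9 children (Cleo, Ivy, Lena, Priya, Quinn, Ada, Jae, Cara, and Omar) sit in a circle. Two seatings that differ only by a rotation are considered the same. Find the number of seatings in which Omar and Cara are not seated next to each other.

30240

All circular seatings of 9 people number (8)! = 40320.
Those with Omar next to Cara: fuse the pair into one unit and seat 8 units around a circle — 2·(7)! = 10080.
Subtracting, 40320 − 10080 = 30240.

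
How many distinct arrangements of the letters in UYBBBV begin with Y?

20

Fix Y in the first position and arrange the remaining 5 letters.
Those 5 letters have B appearing 3 times, giving (5)!/(3!) = 20.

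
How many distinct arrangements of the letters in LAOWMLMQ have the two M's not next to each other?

Total arrangements of LAOWMLMQ: 8!/(2!·2!) = 10080.
Arrangements with the M's together: treat MM as one letter, giving (7)!/(2!) = 2520.
Subtracting, 10080 − 2520 = 7560 arrangements keep the M's apart.

7560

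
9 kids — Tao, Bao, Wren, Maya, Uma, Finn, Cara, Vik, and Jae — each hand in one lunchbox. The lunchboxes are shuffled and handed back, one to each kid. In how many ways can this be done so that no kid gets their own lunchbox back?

133496

Count assignments avoiding every fixed point. For any j of the 9 kids fixed to their own lunchbox, the other 9−j can be arranged in (9−j)! ways.
By inclusion–exclusion this is Σ_{j=0}^{9} (−1)^j C(9,j)·(9−j)!.
Computing: 362880 − 362880 + 181440 − 60480 + 15120 − 3024 + 504 − 72 + 9 − 1 = 133496.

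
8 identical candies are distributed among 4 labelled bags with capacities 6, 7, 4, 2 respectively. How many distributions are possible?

85

Without the upper bounds there are C(11,3) = 165 ways to split 8 among 4 bags.
Subtract solutions that violate a single cap (substitute x_i' = x_i − (cap_i+1)): x_1 ≥ 7 gives C(4,3) = 4; x_2 ≥ 8 gives C(3,3) = 1; x_3 ≥ 5 gives C(6,3) = 20; x_4 ≥ 3 gives C(8,3) = 56. Together 81.
Add back pairs where two caps are both exceeded: 0 + 0 + 0 + 0 + 0 + 1 = 1.
By inclusion–exclusion the count is 165 − 81 + 1 = 85.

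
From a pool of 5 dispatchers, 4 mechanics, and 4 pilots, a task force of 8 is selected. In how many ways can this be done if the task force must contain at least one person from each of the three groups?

Unrestricted: C(13,8) = 1287 ways to pick any 8 of the 13.
Selections missing a whole group: no dispatchers → C(8,8) = 1; no mechanics → C(9,8) = 9; no pilots → C(9,8) = 9.
Add back selections omitting two groups (i.e. drawn from a single group): C(5,8) + C(4,8) + C(4,8) = 0.
By inclusion–exclusion: 1287 − 19 + 0 = 1268.

1268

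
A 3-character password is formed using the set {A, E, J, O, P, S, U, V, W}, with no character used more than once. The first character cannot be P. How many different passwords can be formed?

448

The first character has 9−1 = 8 choices (anything except P).
The remaining 2 characters are filled from the other 8 symbols without repetition: 8 × 7 = 56.
Total: 8 × 56 = 448.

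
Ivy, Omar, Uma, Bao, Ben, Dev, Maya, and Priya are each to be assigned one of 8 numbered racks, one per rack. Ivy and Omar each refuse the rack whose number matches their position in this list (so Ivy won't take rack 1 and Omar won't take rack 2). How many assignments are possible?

Let Aᵢ (for i ∈ {1, 2}) be the placements that put person i in their forbidden rack. Any j of these fix j positions, leaving (8−j)! ways to fill the rest, and there are C(2,j) ways to pick which j.
By inclusion–exclusion, the number of valid placements is Σ_{j=0}^{2} (−1)^j C(2,j)·(8−j)!.
Computing: 40320 − 10080 + 720 = 30960.

30960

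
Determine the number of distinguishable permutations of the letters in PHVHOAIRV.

90720

PHVHOAIRV has 9 letters with H appearing twice and V appearing twice.
Dividing 9! = 362880 by 2!·2! = 4 for the repeated letters gives 90720.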